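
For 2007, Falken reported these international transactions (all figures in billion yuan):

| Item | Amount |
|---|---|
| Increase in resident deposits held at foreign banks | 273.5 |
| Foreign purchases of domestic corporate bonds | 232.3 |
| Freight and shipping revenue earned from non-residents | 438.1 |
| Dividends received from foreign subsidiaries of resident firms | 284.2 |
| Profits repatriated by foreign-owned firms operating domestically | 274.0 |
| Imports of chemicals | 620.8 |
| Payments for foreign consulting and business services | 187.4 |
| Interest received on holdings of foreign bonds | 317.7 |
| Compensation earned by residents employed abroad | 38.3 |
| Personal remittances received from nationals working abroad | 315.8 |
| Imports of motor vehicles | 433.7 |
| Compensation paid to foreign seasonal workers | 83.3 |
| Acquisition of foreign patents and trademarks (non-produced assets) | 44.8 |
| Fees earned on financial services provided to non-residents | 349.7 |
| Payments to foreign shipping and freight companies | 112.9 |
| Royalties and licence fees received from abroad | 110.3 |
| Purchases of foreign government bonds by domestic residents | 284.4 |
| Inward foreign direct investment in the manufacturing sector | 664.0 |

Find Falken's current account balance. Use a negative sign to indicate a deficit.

Goods: -433.7 - 620.8 = -1054.5
Services: -187.4 + 349.7 + 110.3 + 438.1 - 112.9 = 597.8
Primary income: -274.0 + 38.3 - 83.3 + 284.2 + 317.7 = 282.9
Secondary income: 315.8
Current account = (-1054.5) + 597.8 + 282.9 + 315.8 = 142.0
(Excluded from the current account — financial account: increase in resident deposits held at foreign banks 273.5, foreign purchases of domestic corporate bonds 232.3, purchases of foreign government bonds by domestic residents 284.4, inward foreign direct investment in the manufacturing sector 664.0; capital account: acquisition of foreign patents and trademarks (non-produced assets) 44.8.)

142.0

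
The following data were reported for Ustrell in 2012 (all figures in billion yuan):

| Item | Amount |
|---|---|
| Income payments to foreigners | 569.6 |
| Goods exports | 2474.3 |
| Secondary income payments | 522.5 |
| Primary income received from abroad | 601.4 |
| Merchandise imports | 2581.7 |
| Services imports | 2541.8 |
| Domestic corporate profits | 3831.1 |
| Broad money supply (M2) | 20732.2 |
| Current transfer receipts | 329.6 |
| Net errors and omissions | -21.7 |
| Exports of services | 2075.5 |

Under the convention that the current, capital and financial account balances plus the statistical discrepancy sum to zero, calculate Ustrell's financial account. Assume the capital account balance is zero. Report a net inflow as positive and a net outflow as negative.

756.5

Goods balance = 2474.3 - 2581.7 = -107.4
Services balance = 2075.5 - 2541.8 = -466.3
Trade balance (goods + services) = -107.4 + (-466.3) = -573.7
Net primary income = 601.4 - 569.6 = 31.8
Net secondary income = 329.6 - 522.5 = -192.9
Current account = -573.7 + 31.8 + (-192.9) = -734.8
Financial account = -(-734.8 + (-21.7)) = 756.5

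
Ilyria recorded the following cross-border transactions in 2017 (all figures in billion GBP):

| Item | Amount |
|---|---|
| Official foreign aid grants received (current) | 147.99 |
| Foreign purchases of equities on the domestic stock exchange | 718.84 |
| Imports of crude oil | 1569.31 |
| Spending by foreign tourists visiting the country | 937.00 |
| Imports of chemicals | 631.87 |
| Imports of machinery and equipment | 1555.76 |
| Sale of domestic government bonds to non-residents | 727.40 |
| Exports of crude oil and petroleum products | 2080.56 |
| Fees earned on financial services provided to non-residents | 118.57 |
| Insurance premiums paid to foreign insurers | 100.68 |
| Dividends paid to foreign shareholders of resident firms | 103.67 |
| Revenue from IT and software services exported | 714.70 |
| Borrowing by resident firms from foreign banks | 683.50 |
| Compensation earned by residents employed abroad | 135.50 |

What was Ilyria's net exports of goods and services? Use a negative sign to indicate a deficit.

-6.79

Goods: -1569.31 - 1555.76 - 631.87 + 2080.56 = -1676.38
Services: 937.00 + 118.57 + 714.70 - 100.68 = 1669.59
Trade balance = -1676.38 + 1669.59 = -6.79
(Excluded from the trade balance — secondary income: official foreign aid grants received (current) 147.99; financial account: foreign purchases of equities on the domestic stock exchange 718.84, sale of domestic government bonds to non-residents 727.40, borrowing by resident firms from foreign banks 683.50; primary income: dividends paid to foreign shareholders of resident firms 103.67, compensation earned by residents employed abroad 135.50.)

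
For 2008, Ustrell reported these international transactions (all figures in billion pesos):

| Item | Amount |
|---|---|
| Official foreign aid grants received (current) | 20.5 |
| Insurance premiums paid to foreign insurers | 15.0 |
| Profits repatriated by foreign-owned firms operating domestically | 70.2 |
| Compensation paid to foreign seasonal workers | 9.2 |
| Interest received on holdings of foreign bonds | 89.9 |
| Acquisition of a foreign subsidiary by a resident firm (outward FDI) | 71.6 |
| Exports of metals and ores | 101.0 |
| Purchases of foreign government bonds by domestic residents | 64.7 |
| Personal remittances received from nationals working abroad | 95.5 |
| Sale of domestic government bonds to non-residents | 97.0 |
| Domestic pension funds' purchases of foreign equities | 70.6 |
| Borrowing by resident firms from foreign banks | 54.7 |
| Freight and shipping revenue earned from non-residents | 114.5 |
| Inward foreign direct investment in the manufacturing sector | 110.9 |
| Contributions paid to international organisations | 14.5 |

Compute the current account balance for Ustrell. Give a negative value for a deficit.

312.5

Goods: 101.0
Services: 114.5 - 15.0 = 99.5
Primary income: -70.2 - 9.2 + 89.9 = 10.5
Secondary income: 20.5 + 95.5 - 14.5 = 101.5
Current account = 101.0 + 99.5 + 10.5 + 101.5 = 312.5
(Excluded from the current account — financial account: acquisition of a foreign subsidiary by a resident firm (outward FDI) 71.6, purchases of foreign government bonds by domestic residents 64.7, sale of domestic government bonds to non-residents 97.0, domestic pension funds' purchases of foreign equities 70.6, borrowing by resident firms from foreign banks 54.7, inward foreign direct investment in the manufacturing sector 110.9.)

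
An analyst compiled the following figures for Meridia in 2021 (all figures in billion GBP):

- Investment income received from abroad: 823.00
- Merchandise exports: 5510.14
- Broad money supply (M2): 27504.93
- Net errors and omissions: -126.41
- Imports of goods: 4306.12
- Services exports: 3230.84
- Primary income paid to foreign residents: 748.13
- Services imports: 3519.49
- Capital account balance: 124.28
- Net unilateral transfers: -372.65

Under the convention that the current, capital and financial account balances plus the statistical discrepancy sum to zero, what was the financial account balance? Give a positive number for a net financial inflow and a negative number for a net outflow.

-615.46

Goods balance = 5510.14 - 4306.12 = 1204.02
Services balance = 3230.84 - 3519.49 = -288.65
Trade balance (goods + services) = 1204.02 + (-288.65) = 915.37
Net primary income = 823.00 - 748.13 = 74.87
Net secondary income = -372.65
Current account = 915.37 + 74.87 + (-372.65) = 617.59
Financial account = -(617.59 + 124.28 + (-126.41)) = -615.46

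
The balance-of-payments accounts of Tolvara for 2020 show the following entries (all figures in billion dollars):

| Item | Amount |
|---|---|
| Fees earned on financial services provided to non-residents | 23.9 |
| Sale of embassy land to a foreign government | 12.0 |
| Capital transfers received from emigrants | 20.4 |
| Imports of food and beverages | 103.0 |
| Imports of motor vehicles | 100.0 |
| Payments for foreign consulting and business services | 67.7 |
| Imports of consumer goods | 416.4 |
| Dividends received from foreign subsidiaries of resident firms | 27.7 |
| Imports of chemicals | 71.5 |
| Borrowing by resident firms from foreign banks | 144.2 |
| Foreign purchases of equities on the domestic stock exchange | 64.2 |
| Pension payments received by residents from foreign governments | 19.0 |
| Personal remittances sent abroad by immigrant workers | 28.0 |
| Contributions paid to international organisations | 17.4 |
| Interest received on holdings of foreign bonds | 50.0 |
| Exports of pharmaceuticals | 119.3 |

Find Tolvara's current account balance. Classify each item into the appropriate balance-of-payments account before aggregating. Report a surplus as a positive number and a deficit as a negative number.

Goods: -103.0 - 71.5 + 119.3 - 100.0 - 416.4 = -571.6
Services: -67.7 + 23.9 = -43.8
Primary income: 50.0 + 27.7 = 77.7
Secondary income: 19.0 - 17.4 - 28.0 = -26.4
Current account = (-571.6) + (-43.8) + 77.7 + (-26.4) = -564.1
(Excluded from the current account — capital account: sale of embassy land to a foreign government 12.0, capital transfers received from emigrants 20.4; financial account: borrowing by resident firms from foreign banks 144.2, foreign purchases of equities on the domestic stock exchange 64.2.)

-564.1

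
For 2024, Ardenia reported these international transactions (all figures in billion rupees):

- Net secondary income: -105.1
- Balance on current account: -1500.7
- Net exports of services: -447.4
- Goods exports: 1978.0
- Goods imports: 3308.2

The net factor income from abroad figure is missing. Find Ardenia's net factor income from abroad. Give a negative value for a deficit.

Current account = goods balance + services balance + net primary income + net secondary income
Sum of the known components = -1882.7
Net factor income from abroad = CA - (known components) = -1500.7 - (-1882.7) = 382.0

382.0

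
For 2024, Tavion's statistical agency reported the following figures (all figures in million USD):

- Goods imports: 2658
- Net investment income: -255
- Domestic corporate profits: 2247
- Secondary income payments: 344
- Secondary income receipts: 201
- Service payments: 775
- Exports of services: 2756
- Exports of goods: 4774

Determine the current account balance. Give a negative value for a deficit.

3699

Goods balance = 4774 - 2658 = 2116
Services balance = 2756 - 775 = 1981
Trade balance (goods + services) = 2116 + 1981 = 4097
Net primary income = -255
Net secondary income = 201 - 344 = -143
Current account = 4097 + (-255) + (-143) = 3699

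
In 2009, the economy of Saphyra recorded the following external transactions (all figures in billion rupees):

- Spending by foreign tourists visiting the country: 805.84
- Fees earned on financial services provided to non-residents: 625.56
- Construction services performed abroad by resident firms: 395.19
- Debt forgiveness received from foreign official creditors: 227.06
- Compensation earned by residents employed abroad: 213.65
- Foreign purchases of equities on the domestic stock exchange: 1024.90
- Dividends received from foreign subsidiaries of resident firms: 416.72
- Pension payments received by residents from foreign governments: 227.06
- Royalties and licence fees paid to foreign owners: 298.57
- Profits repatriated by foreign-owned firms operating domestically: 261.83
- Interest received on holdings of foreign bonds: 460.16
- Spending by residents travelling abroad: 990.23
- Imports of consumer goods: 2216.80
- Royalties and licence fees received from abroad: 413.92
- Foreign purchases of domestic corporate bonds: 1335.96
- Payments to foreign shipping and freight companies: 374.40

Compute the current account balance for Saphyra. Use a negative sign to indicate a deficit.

-583.73

Goods: -2216.80
Services: 395.19 + 805.84 - 298.57 - 374.40 + 413.92 - 990.23 + 625.56 = 577.31
Primary income: -261.83 + 213.65 + 460.16 + 416.72 = 828.70
Secondary income: 227.06
Current account = (-2216.80) + 577.31 + 828.70 + 227.06 = -583.73
(Excluded from the current account — capital account: debt forgiveness received from foreign official creditors 227.06; financial account: foreign purchases of equities on the domestic stock exchange 1024.90, foreign purchases of domestic corporate bonds 1335.96.)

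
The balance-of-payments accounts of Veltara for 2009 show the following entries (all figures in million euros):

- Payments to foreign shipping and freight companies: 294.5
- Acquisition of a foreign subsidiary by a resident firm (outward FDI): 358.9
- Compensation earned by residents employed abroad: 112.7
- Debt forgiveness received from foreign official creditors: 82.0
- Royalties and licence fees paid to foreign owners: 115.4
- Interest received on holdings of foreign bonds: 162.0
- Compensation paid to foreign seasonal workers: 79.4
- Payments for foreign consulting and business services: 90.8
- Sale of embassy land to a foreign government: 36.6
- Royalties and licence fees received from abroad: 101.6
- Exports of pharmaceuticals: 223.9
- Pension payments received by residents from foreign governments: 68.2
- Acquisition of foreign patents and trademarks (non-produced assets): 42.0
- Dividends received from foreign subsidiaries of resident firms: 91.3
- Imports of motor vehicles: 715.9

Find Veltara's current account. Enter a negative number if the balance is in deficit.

-536.3

Goods: 223.9 - 715.9 = -492.0
Services: -294.5 - 90.8 - 115.4 + 101.6 = -399.1
Primary income: 91.3 - 79.4 + 112.7 + 162.0 = 286.6
Secondary income: 68.2
Current account = (-492.0) + (-399.1) + 286.6 + 68.2 = -536.3
(Excluded from the current account — financial account: acquisition of a foreign subsidiary by a resident firm (outward FDI) 358.9; capital account: debt forgiveness received from foreign official creditors 82.0, sale of embassy land to a foreign government 36.6, acquisition of foreign patents and trademarks (non-produced assets) 42.0.)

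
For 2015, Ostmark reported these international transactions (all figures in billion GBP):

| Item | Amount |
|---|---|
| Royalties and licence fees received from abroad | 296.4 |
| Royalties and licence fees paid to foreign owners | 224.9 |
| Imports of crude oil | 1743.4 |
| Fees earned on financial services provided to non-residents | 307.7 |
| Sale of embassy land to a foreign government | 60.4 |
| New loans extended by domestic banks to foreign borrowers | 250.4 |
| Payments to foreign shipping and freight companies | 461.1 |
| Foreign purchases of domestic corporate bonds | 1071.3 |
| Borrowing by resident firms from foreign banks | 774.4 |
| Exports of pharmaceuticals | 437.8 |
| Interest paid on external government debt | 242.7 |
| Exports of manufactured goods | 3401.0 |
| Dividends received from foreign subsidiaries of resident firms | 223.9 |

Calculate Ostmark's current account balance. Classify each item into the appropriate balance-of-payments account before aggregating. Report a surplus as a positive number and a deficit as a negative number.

Goods: -1743.4 + 437.8 + 3401.0 = 2095.4
Services: 307.7 + 296.4 - 461.1 - 224.9 = -81.9
Primary income: -242.7 + 223.9 = -18.8
Current account = 2095.4 + (-81.9) + (-18.8) = 1994.7
(Excluded from the current account — capital account: sale of embassy land to a foreign government 60.4; financial account: new loans extended by domestic banks to foreign borrowers 250.4, foreign purchases of domestic corporate bonds 1071.3, borrowing by resident firms from foreign banks 774.4.)

1994.7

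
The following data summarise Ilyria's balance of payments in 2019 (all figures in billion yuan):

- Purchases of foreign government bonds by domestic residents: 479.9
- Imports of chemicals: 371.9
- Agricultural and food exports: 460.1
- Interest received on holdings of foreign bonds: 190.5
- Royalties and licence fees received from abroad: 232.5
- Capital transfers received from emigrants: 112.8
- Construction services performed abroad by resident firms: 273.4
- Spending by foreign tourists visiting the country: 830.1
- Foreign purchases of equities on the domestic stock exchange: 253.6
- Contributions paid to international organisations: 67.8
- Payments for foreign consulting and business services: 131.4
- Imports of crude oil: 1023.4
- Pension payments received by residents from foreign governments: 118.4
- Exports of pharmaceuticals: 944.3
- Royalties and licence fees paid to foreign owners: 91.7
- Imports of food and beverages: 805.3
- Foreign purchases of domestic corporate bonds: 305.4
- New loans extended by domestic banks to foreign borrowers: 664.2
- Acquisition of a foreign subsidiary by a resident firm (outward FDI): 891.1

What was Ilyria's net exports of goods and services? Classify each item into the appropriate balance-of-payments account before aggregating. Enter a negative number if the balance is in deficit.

Goods: -805.3 + 460.1 - 1023.4 + 944.3 - 371.9 = -796.2
Services: -91.7 + 232.5 + 830.1 + 273.4 - 131.4 = 1112.9
Trade balance = -796.2 + 1112.9 = 316.7
(Excluded from the trade balance — financial account: purchases of foreign government bonds by domestic residents 479.9, foreign purchases of equities on the domestic stock exchange 253.6, foreign purchases of domestic corporate bonds 305.4, new loans extended by domestic banks to foreign borrowers 664.2, acquisition of a foreign subsidiary by a resident firm (outward FDI) 891.1; primary income: interest received on holdings of foreign bonds 190.5; capital account: capital transfers received from emigrants 112.8; secondary income: contributions paid to international organisations 67.8, pension payments received by residents from foreign governments 118.4.)

316.7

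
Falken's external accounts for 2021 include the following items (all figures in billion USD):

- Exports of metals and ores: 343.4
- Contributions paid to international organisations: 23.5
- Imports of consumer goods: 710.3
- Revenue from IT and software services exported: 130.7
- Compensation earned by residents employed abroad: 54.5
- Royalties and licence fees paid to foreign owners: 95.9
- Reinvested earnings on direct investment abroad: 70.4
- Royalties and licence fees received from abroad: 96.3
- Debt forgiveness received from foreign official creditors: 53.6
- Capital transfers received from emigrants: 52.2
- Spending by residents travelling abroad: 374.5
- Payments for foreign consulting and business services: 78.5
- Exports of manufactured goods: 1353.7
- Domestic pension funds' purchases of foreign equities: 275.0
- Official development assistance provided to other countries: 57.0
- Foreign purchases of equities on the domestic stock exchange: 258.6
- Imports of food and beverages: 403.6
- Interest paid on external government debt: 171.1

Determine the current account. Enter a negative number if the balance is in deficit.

134.6

Goods: 1353.7 + 343.4 - 403.6 - 710.3 = 583.2
Services: -78.5 + 130.7 - 374.5 + 96.3 - 95.9 = -321.9
Primary income: -171.1 + 54.5 + 70.4 = -46.2
Secondary income: -57.0 - 23.5 = -80.5
Current account = 583.2 + (-321.9) + (-46.2) + (-80.5) = 134.6
(Excluded from the current account — capital account: debt forgiveness received from foreign official creditors 53.6, capital transfers received from emigrants 52.2; financial account: domestic pension funds' purchases of foreign equities 275.0, foreign purchases of equities on the domestic stock exchange 258.6.)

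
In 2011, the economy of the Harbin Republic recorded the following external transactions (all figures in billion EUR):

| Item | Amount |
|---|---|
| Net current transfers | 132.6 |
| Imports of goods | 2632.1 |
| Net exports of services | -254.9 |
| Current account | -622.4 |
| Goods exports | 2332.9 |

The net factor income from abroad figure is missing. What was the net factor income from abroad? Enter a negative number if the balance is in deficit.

Current account = goods balance + services balance + net primary income + net secondary income
Sum of the known components = -421.5
Net factor income from abroad = CA - (known components) = -622.4 - (-421.5) = -200.9

-200.9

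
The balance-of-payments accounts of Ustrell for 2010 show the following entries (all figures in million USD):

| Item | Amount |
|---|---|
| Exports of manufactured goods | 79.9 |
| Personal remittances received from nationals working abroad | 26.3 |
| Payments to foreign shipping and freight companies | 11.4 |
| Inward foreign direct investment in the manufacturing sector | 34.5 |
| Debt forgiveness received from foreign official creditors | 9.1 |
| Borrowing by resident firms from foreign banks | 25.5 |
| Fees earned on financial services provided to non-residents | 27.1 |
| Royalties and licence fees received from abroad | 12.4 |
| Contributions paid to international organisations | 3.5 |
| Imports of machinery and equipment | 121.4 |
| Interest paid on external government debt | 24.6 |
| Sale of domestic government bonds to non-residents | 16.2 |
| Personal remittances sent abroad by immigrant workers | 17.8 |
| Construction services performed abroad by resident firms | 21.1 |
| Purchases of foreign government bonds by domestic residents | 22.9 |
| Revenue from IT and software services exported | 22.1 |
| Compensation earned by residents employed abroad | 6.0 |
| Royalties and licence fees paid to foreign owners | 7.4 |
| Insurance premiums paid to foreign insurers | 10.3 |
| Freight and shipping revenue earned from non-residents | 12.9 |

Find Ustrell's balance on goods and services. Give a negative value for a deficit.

Goods: -121.4 + 79.9 = -41.5
Services: 27.1 + 12.9 - 11.4 - 10.3 + 21.1 - 7.4 + 22.1 + 12.4 = 66.5
Trade balance = -41.5 + 66.5 = 25.0
(Excluded from the trade balance — secondary income: personal remittances received from nationals working abroad 26.3, contributions paid to international organisations 3.5, personal remittances sent abroad by immigrant workers 17.8; financial account: inward foreign direct investment in the manufacturing sector 34.5, borrowing by resident firms from foreign banks 25.5, sale of domestic government bonds to non-residents 16.2, purchases of foreign government bonds by domestic residents 22.9; capital account: debt forgiveness received from foreign official creditors 9.1; primary income: interest paid on external government debt 24.6, compensation earned by residents employed abroad 6.0.)

25.0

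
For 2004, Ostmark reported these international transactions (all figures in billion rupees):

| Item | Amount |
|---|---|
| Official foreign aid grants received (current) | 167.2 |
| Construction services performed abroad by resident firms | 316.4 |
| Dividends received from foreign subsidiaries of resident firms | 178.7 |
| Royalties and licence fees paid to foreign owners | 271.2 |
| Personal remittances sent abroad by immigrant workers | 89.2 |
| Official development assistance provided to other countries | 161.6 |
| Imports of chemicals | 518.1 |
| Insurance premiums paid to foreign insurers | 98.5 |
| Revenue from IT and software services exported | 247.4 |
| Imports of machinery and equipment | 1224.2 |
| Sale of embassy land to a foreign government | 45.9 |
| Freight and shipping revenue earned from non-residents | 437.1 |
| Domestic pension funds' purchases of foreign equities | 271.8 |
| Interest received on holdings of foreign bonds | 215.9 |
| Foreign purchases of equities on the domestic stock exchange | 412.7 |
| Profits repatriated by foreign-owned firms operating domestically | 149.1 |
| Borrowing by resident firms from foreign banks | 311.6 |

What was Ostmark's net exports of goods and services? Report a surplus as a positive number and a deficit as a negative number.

-1111.1

Goods: -1224.2 - 518.1 = -1742.3
Services: 437.1 - 271.2 - 98.5 + 247.4 + 316.4 = 631.2
Trade balance = -1742.3 + 631.2 = -1111.1
(Excluded from the trade balance — secondary income: official foreign aid grants received (current) 167.2, personal remittances sent abroad by immigrant workers 89.2, official development assistance provided to other countries 161.6; primary income: dividends received from foreign subsidiaries of resident firms 178.7, interest received on holdings of foreign bonds 215.9, profits repatriated by foreign-owned firms operating domestically 149.1; capital account: sale of embassy land to a foreign government 45.9; financial account: domestic pension funds' purchases of foreign equities 271.8, foreign purchases of equities on the domestic stock exchange 412.7, borrowing by resident firms from foreign banks 311.6.)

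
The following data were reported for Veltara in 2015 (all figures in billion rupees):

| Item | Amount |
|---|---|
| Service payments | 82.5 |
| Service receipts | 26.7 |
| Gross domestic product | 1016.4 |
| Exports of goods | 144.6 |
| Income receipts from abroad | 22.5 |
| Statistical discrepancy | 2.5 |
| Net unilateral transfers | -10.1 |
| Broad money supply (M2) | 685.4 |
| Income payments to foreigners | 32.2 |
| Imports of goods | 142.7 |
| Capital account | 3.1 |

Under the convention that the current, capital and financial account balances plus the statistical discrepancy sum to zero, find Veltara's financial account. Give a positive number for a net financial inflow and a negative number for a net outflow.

Goods balance = 144.6 - 142.7 = 1.9
Services balance = 26.7 - 82.5 = -55.8
Trade balance (goods + services) = 1.9 + (-55.8) = -53.9
Net primary income = 22.5 - 32.2 = -9.7
Net secondary income = -10.1
Current account = -53.9 + (-9.7) + (-10.1) = -73.7
Financial account = -(-73.7 + 3.1 + 2.5) = 68.1

68.1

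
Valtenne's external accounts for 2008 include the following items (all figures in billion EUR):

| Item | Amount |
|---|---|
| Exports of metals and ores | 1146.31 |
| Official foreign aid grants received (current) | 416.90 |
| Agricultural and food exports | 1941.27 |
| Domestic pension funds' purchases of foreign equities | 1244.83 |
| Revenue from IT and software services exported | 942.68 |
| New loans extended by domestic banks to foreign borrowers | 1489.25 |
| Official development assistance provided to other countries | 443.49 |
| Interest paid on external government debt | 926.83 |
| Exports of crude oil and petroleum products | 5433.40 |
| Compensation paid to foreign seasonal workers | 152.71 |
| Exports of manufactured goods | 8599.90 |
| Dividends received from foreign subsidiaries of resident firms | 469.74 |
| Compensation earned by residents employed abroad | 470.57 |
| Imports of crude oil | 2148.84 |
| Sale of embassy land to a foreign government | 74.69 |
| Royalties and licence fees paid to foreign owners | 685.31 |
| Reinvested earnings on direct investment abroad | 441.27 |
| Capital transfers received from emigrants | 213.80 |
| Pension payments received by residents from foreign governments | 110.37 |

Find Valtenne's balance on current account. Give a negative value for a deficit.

Goods: 1941.27 - 2148.84 + 8599.90 + 1146.31 + 5433.40 = 14972.04
Services: -685.31 + 942.68 = 257.37
Primary income: 441.27 + 470.57 - 926.83 - 152.71 + 469.74 = 302.04
Secondary income: -443.49 + 416.90 + 110.37 = 83.78
Current account = 14972.04 + 257.37 + 302.04 + 83.78 = 15615.23
(Excluded from the current account — financial account: domestic pension funds' purchases of foreign equities 1244.83, new loans extended by domestic banks to foreign borrowers 1489.25; capital account: sale of embassy land to a foreign government 74.69, capital transfers received from emigrants 213.80.)

15615.23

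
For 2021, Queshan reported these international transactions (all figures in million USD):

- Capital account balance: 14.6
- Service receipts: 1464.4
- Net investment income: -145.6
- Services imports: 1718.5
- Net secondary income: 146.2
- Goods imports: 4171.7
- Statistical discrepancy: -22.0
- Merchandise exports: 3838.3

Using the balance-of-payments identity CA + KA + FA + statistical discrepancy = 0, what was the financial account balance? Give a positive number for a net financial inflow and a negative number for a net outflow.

Goods balance = 3838.3 - 4171.7 = -333.4
Services balance = 1464.4 - 1718.5 = -254.1
Trade balance (goods + services) = -333.4 + (-254.1) = -587.5
Net primary income = -145.6
Net secondary income = 146.2
Current account = -587.5 + (-145.6) + 146.2 = -586.9
Financial account = -(-586.9 + 14.6 + (-22.0)) = 594.3

594.3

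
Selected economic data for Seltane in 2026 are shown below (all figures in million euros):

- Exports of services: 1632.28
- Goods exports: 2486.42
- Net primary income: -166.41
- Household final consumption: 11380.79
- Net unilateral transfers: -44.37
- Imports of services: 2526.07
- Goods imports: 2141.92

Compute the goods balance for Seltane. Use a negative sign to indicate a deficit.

344.50

Goods balance = 2486.42 - 2141.92 = 344.50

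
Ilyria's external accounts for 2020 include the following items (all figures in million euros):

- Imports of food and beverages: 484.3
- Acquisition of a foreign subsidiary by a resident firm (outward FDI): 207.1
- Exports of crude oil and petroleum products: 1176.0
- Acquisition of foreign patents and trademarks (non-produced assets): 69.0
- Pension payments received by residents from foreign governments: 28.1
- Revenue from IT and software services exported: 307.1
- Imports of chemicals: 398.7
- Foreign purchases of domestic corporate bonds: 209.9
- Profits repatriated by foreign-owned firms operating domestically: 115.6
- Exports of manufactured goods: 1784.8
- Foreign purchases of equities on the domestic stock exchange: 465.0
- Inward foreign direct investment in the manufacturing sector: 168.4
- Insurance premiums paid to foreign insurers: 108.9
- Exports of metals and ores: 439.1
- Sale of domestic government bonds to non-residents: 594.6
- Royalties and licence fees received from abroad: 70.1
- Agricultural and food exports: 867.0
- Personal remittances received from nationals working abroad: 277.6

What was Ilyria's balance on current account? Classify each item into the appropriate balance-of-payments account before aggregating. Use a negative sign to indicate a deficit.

Goods: -398.7 + 867.0 + 1176.0 + 439.1 - 484.3 + 1784.8 = 3383.9
Services: -108.9 + 70.1 + 307.1 = 268.3
Primary income: -115.6
Secondary income: 28.1 + 277.6 = 305.7
Current account = 3383.9 + 268.3 + (-115.6) + 305.7 = 3842.3
(Excluded from the current account — financial account: acquisition of a foreign subsidiary by a resident firm (outward FDI) 207.1, foreign purchases of domestic corporate bonds 209.9, foreign purchases of equities on the domestic stock exchange 465.0, inward foreign direct investment in the manufacturing sector 168.4, sale of domestic government bonds to non-residents 594.6; capital account: acquisition of foreign patents and trademarks (non-produced assets) 69.0.)

3842.3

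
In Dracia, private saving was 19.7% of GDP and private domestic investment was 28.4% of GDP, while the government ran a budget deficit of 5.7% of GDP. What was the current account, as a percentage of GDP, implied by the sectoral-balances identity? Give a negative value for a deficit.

By the sectoral-balances identity, CA = (S_private - I) + (T - G).
Private balance = 19.7 - 28.4 = -8.7
Government balance (T - G) = -5.7
CA = -8.7 + (-5.7) = -14.4

-14.4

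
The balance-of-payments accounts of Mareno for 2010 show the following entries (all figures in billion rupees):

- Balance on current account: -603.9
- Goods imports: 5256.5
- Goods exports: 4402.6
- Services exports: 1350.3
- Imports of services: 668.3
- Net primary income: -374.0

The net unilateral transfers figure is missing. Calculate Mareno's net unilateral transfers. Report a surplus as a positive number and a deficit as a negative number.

-58.0

Current account = goods balance + services balance + net primary income + net secondary income
Sum of the known components = -545.9
Net unilateral transfers = CA - (known components) = -603.9 - (-545.9) = -58.0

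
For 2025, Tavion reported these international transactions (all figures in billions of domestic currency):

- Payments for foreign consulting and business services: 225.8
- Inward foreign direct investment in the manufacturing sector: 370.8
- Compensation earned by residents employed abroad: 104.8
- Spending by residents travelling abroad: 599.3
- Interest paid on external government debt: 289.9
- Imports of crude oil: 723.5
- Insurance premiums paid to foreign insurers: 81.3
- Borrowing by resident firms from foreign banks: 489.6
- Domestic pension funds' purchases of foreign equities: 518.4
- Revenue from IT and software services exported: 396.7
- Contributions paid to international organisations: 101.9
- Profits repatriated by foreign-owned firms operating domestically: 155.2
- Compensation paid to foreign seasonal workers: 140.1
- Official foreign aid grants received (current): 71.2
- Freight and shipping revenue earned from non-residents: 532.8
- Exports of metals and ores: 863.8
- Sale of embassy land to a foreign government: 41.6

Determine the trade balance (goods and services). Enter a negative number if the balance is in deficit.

163.4

Goods: 863.8 - 723.5 = 140.3
Services: 396.7 + 532.8 - 599.3 - 81.3 - 225.8 = 23.1
Trade balance = 140.3 + 23.1 = 163.4
(Excluded from the trade balance — financial account: inward foreign direct investment in the manufacturing sector 370.8, borrowing by resident firms from foreign banks 489.6, domestic pension funds' purchases of foreign equities 518.4; primary income: compensation earned by residents employed abroad 104.8, interest paid on external government debt 289.9, profits repatriated by foreign-owned firms operating domestically 155.2, compensation paid to foreign seasonal workers 140.1; secondary income: contributions paid to international organisations 101.9, official foreign aid grants received (current) 71.2; capital account: sale of embassy land to a foreign government 41.6.)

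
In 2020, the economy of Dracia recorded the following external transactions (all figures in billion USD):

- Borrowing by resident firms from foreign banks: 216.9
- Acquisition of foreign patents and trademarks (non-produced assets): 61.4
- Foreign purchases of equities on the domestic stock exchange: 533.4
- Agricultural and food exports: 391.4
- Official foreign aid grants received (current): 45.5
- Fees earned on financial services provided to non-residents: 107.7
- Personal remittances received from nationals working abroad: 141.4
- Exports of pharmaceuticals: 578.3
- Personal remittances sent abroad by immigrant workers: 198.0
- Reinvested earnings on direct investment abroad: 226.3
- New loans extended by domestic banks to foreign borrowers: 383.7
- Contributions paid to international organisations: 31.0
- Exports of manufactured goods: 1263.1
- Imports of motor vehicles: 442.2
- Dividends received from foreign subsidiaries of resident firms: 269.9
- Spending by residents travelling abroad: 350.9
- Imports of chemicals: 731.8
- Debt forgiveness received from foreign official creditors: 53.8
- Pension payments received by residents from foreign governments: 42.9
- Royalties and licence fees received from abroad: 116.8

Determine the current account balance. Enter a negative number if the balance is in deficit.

1429.4

Goods: -442.2 - 731.8 + 578.3 + 1263.1 + 391.4 = 1058.8
Services: -350.9 + 116.8 + 107.7 = -126.4
Primary income: 269.9 + 226.3 = 496.2
Secondary income: -31.0 + 141.4 + 45.5 + 42.9 - 198.0 = 0.8
Current account = 1058.8 + (-126.4) + 496.2 + 0.8 = 1429.4
(Excluded from the current account — financial account: borrowing by resident firms from foreign banks 216.9, foreign purchases of equities on the domestic stock exchange 533.4, new loans extended by domestic banks to foreign borrowers 383.7; capital account: acquisition of foreign patents and trademarks (non-produced assets) 61.4, debt forgiveness received from foreign official creditors 53.8.)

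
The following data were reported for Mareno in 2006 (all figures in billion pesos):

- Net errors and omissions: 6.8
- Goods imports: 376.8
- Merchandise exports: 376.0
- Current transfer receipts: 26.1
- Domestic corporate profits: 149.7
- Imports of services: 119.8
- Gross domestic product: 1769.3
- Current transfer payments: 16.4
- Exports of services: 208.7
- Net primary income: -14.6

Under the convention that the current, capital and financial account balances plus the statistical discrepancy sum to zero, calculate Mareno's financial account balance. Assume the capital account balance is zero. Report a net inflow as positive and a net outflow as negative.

Goods balance = 376.0 - 376.8 = -0.8
Services balance = 208.7 - 119.8 = 88.9
Trade balance (goods + services) = -0.8 + 88.9 = 88.1
Net primary income = -14.6
Net secondary income = 26.1 - 16.4 = 9.7
Current account = 88.1 + (-14.6) + 9.7 = 83.2
Financial account = -(83.2 + 6.8) = -90.0

-90.0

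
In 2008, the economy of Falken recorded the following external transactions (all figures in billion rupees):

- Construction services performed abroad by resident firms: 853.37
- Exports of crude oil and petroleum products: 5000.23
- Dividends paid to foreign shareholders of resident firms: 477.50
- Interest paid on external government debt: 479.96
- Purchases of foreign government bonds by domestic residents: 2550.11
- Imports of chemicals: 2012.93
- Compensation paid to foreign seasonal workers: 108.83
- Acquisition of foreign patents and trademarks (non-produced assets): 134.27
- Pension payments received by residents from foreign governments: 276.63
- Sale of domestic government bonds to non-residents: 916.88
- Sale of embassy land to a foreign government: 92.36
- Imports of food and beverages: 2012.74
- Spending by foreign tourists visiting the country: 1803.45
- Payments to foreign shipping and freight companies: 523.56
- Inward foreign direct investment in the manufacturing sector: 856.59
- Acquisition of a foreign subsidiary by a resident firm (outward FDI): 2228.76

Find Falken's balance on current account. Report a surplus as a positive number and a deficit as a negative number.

2318.16

Goods: -2012.74 + 5000.23 - 2012.93 = 974.56
Services: -523.56 + 853.37 + 1803.45 = 2133.26
Primary income: -479.96 - 108.83 - 477.50 = -1066.29
Secondary income: 276.63
Current account = 974.56 + 2133.26 + (-1066.29) + 276.63 = 2318.16
(Excluded from the current account — financial account: purchases of foreign government bonds by domestic residents 2550.11, sale of domestic government bonds to non-residents 916.88, inward foreign direct investment in the manufacturing sector 856.59, acquisition of a foreign subsidiary by a resident firm (outward FDI) 2228.76; capital account: acquisition of foreign patents and trademarks (non-produced assets) 134.27, sale of embassy land to a foreign government 92.36.)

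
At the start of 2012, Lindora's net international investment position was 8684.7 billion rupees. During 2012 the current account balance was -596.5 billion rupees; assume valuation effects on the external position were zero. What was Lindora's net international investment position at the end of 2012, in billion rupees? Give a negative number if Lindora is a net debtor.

8088.2

With no valuation effects, change in NIIP = current account = -596.5
End-of-year NIIP = 8684.7 + (-596.5) = 8088.2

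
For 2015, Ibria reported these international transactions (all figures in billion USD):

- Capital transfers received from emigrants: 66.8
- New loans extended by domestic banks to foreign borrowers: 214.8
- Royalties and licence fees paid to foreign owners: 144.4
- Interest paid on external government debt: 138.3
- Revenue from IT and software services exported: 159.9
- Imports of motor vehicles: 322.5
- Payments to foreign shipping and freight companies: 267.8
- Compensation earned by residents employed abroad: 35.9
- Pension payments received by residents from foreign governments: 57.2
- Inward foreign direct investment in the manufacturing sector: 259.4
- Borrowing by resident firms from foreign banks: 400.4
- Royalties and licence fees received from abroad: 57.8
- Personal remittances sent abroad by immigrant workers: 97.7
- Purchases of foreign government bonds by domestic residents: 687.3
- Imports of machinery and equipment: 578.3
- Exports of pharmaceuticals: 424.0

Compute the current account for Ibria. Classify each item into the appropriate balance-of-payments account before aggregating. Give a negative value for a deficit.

Goods: -578.3 - 322.5 + 424.0 = -476.8
Services: 159.9 + 57.8 - 144.4 - 267.8 = -194.5
Primary income: -138.3 + 35.9 = -102.4
Secondary income: -97.7 + 57.2 = -40.5
Current account = (-476.8) + (-194.5) + (-102.4) + (-40.5) = -814.2
(Excluded from the current account — capital account: capital transfers received from emigrants 66.8; financial account: new loans extended by domestic banks to foreign borrowers 214.8, inward foreign direct investment in the manufacturing sector 259.4, borrowing by resident firms from foreign banks 400.4, purchases of foreign government bonds by domestic residents 687.3.)

-814.2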